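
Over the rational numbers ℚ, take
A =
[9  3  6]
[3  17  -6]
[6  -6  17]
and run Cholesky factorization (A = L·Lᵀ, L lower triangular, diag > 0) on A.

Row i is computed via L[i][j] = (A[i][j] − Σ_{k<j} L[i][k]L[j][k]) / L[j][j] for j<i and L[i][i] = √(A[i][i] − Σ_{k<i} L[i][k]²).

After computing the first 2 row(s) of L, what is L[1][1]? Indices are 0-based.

Step 1: L[0][0] = √(9) = 3.
  L[1][0] = (3) / L[0][0] = 1.
Step 2: L[1][1] = √(16) = 4.

L[1][1] = 4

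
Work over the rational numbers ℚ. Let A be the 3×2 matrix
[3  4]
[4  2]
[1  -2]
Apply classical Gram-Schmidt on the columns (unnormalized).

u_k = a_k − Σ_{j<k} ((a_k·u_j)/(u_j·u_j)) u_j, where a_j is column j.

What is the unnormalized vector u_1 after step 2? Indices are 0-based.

u_1 = (25/13, -10/13, -35/13)

Step 1: u_0 = a_0 = (3, 4, 1).
Step 2: u_1 = a_1 − (9/13)·u_0 = (25/13, -10/13, -35/13).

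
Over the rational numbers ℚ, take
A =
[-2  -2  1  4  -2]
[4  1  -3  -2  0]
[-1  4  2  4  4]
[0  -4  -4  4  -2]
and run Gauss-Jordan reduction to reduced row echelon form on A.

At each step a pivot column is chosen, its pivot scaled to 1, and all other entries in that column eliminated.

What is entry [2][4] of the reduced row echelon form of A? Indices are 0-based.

step 1: normalize row 0 (÷-2) = (1, 1, -1/2, -2, 1)
  row 1: subtract 4×row0 = (0, -3, -1, 6, -4)
  row 2: subtract -1×row0 = (0, 5, 3/2, 2, 5)
step 2: normalize row 1 (÷-3) = (0, 1, 1/3, -2, 4/3)
  row 0: subtract 1×row1 = (1, 0, -5/6, 0, -1/3)
  row 2: subtract 5×row1 = (0, 0, -1/6, 12, -5/3)
  row 3: subtract -4×row1 = (0, 0, -8/3, -4, 10/3)
step 3: normalize row 2 (÷-1/6) = (0, 0, 1, -72, 10)
  row 0: subtract -5/6×row2 = (1, 0, 0, -60, 8)
  row 1: subtract 1/3×row2 = (0, 1, 0, 22, -2)
  row 3: subtract -8/3×row2 = (0, 0, 0, -196, 30)
step 4: normalize row 3 (÷-196) = (0, 0, 0, 1, -15/98)
  row 0: subtract -60×row3 = (1, 0, 0, 0, -58/49)
  row 1: subtract 22×row3 = (0, 1, 0, 0, 67/49)
  row 2: subtract -72×row3 = (0, 0, 1, 0, -50/49)

M[2][4] = -50/49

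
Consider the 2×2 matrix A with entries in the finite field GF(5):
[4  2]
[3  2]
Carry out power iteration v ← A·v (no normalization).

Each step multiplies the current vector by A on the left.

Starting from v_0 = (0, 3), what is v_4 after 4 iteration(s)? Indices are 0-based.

v_4 = (2, 3)

v_0 = (0, 3).
v_1 = A·v_0 = (1, 1).
v_2 = A·v_1 = (1, 0).
v_3 = A·v_2 = (4, 3).
v_4 = A·v_3 = (2, 3).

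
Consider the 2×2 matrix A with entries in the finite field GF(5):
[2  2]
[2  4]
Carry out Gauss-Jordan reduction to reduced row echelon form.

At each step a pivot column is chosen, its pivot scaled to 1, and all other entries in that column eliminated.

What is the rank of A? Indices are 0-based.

rank = 2

pivot(0,0)=2: scale R0 → (1, 1)
  clear (1,0): R1 −= (2)R0 → (0, 2)
pivot(1,1)=2: scale R1 → (0, 1)
  clear (0,1): R0 −= (1)R1 → (1, 0)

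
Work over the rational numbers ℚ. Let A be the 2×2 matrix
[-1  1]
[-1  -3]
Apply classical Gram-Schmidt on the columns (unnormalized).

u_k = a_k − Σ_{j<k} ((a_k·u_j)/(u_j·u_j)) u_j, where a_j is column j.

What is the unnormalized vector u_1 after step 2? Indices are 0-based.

u_1 = (2, -2)

Step 1: u_0 = a_0 = (-1, -1).
Step 2: u_1 = a_1 − (1)·u_0 = (2, -2).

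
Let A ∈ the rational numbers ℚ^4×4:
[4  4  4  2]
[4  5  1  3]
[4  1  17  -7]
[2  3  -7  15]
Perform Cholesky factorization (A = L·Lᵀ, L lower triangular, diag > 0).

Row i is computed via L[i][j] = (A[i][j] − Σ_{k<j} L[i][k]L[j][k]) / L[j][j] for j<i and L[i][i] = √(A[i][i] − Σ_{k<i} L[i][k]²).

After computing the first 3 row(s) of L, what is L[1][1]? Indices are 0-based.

Step 1: L[0][0] = √(4) = 2.
  L[1][0] = (4) / L[0][0] = 2.
Step 2: L[1][1] = √(1) = 1.
  L[2][0] = (4) / L[0][0] = 2.
  L[2][1] = (-3) / L[1][1] = -3.
Step 3: L[2][2] = √(4) = 2.

L[1][1] = 1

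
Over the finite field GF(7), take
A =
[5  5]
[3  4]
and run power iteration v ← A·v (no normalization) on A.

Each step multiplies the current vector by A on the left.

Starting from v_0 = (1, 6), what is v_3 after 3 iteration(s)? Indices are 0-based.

v_0 = (1, 6).
v_1 = A·v_0 = (0, 6).
v_2 = A·v_1 = (2, 3).
v_3 = A·v_2 = (4, 4).

v_3 = (4, 4)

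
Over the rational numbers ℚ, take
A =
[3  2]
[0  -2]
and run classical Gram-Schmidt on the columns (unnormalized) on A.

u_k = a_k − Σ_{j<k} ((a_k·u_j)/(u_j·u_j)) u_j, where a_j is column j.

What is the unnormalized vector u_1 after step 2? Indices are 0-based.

Step 1: u_0 = a_0 = (3, 0).
Step 2: u_1 = a_1 − (2/3)·u_0 = (0, -2).

u_1 = (0, -2)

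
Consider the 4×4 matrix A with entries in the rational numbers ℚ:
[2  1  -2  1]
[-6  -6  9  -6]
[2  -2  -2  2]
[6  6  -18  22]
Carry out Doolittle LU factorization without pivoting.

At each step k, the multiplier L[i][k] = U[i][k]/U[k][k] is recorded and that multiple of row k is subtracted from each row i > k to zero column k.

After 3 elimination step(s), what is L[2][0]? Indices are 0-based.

Step 1: pivot at (0,0) is 2.
  row1 ← row1 − (-3)·row0  ⇒  L[1][0]=-3, U row1=(0, -3, 3, -3)
  row2 ← row2 − (1)·row0  ⇒  L[2][0]=1, U row2=(0, -3, 0, 1)
  row3 ← row3 − (3)·row0  ⇒  L[3][0]=3, U row3=(0, 3, -12, 19)
Step 2: pivot at (1,1) is -3.
  row2 ← row2 − (1)·row1  ⇒  L[2][1]=1, U row2=(0, 0, -3, 4)
  row3 ← row3 − (-1)·row1  ⇒  L[3][1]=-1, U row3=(0, 0, -9, 16)
Step 3: pivot at (2,2) is -3.
  row3 ← row3 − (3)·row2  ⇒  L[3][2]=3, U row3=(0, 0, 0, 4)

L[2][0] = 1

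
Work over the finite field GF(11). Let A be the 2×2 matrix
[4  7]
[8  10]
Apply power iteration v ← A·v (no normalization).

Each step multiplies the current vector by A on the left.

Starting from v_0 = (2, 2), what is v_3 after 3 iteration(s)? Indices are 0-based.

v_3 = (8, 6)

v_0 = (2, 2).
v_1 = A·v_0 = (0, 3).
v_2 = A·v_1 = (10, 8).
v_3 = A·v_2 = (8, 6).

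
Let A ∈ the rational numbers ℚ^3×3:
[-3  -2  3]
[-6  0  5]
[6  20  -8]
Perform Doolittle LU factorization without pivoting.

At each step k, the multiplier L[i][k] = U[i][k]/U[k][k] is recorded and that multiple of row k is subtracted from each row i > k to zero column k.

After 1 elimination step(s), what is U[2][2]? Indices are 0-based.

k=0: U[0][0]=-3
  eliminate (1,0): mult=2, new row 1: (0, 4, -1); set L[1][0]=2
  eliminate (2,0): mult=-2, new row 2: (0, 16, -2); set L[2][0]=-2

U[2][2] = -2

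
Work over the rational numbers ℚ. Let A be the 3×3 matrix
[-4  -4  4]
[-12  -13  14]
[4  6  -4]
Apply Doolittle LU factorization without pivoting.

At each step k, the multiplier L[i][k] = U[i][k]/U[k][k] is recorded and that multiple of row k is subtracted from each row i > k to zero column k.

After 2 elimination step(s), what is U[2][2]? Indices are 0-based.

U[2][2] = 4

[col 0] pivot -4
  R1 -= 3*R0 → (0, -1, 2)  (L[1][0] := 3)
  R2 -= -1*R0 → (0, 2, 0)  (L[2][0] := -1)
[col 1] pivot -1
  R2 -= -2*R1 → (0, 0, 4)  (L[2][1] := -2)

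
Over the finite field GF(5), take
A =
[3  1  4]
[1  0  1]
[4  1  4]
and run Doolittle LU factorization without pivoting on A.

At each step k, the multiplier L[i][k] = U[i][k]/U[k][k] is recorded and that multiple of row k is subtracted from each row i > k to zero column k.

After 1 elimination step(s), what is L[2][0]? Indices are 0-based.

[col 0] pivot 3
  R1 -= 2*R0 → (0, 3, 3)  (L[1][0] := 2)
  R2 -= 3*R0 → (0, 3, 2)  (L[2][0] := 3)

L[2][0] = 3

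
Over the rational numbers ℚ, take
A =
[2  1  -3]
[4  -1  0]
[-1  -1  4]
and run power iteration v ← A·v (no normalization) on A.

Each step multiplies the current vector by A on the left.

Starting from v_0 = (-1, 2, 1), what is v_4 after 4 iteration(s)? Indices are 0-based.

v_0 = (-1, 2, 1).
v_1 = A·v_0 = (-3, -6, 3).
v_2 = A·v_1 = (-21, -6, 21).
v_3 = A·v_2 = (-111, -78, 111).
v_4 = A·v_3 = (-633, -366, 633).

v_4 = (-633, -366, 633)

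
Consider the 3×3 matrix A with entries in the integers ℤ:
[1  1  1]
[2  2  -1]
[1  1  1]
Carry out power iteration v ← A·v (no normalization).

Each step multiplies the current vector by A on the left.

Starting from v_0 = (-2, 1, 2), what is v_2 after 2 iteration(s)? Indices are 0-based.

v_2 = (-2, -7, -2)

v_0 = (-2, 1, 2).
v_1 = A·v_0 = (1, -4, 1).
v_2 = A·v_1 = (-2, -7, -2).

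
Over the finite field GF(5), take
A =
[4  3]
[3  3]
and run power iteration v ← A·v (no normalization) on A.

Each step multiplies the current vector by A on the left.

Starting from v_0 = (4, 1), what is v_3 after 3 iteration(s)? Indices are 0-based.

v_0 = (4, 1).
v_1 = A·v_0 = (4, 0).
v_2 = A·v_1 = (1, 2).
v_3 = A·v_2 = (0, 4).

v_3 = (0, 4)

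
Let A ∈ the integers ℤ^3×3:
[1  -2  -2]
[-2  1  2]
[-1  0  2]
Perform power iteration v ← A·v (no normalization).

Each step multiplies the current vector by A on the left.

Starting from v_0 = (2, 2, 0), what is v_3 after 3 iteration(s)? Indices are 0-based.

v_3 = (14, -18, -10)

v_0 = (2, 2, 0).
v_1 = A·v_0 = (-2, -2, -2).
v_2 = A·v_1 = (6, -2, -2).
v_3 = A·v_2 = (14, -18, -10).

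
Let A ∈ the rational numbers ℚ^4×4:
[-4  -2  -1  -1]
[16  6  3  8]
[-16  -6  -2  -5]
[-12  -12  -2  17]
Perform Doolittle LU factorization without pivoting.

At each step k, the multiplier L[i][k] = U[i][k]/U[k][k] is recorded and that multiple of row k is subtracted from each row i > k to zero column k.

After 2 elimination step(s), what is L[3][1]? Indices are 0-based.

k=0: U[0][0]=-4
  eliminate (1,0): mult=-4, new row 1: (0, -2, -1, 4); set L[1][0]=-4
  eliminate (2,0): mult=4, new row 2: (0, 2, 2, -1); set L[2][0]=4
  eliminate (3,0): mult=3, new row 3: (0, -6, 1, 20); set L[3][0]=3
k=1: U[1][1]=-2
  eliminate (2,1): mult=-1, new row 2: (0, 0, 1, 3); set L[2][1]=-1
  eliminate (3,1): mult=3, new row 3: (0, 0, 4, 8); set L[3][1]=3

L[3][1] = 3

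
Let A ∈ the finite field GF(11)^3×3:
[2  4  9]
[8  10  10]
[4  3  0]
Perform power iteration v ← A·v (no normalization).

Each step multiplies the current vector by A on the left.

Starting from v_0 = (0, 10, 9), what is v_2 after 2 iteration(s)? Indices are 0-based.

v_2 = (7, 0, 9)

v_0 = (0, 10, 9).
v_1 = A·v_0 = (0, 3, 8).
v_2 = A·v_1 = (7, 0, 9).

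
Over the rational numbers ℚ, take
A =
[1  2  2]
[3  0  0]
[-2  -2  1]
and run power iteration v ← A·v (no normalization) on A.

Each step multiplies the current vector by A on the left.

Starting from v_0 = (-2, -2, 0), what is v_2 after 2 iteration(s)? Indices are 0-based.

v_0 = (-2, -2, 0).
v_1 = A·v_0 = (-6, -6, 8).
v_2 = A·v_1 = (-2, -18, 32).

v_2 = (-2, -18, 32)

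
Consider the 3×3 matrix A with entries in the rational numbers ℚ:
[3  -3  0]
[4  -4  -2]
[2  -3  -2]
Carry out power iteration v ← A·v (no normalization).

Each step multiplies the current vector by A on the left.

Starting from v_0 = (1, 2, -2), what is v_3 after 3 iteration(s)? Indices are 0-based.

v_3 = (9, 24, 30)

v_0 = (1, 2, -2).
v_1 = A·v_0 = (-3, 0, 0).
v_2 = A·v_1 = (-9, -12, -6).
v_3 = A·v_2 = (9, 24, 30).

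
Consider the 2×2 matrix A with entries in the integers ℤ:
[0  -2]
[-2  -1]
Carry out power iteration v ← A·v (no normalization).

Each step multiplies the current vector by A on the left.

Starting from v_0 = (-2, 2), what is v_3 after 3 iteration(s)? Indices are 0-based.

v_0 = (-2, 2).
v_1 = A·v_0 = (-4, 2).
v_2 = A·v_1 = (-4, 6).
v_3 = A·v_2 = (-12, 2).

v_3 = (-12, 2)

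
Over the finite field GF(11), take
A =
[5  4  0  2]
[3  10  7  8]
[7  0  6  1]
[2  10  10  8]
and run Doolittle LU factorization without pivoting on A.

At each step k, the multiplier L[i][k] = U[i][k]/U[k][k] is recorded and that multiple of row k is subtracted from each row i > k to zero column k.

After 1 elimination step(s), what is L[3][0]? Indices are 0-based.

Step 1: pivot at (0,0) is 5.
  row1 ← row1 − (5)·row0  ⇒  L[1][0]=5, U row1=(0, 1, 7, 9)
  row2 ← row2 − (8)·row0  ⇒  L[2][0]=8, U row2=(0, 1, 6, 7)
  row3 ← row3 − (7)·row0  ⇒  L[3][0]=7, U row3=(0, 4, 10, 5)

L[3][0] = 7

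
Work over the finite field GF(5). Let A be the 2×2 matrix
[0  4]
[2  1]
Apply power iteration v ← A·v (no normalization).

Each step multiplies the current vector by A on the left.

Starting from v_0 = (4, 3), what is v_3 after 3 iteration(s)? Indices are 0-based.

v_3 = (0, 3)

v_0 = (4, 3).
v_1 = A·v_0 = (2, 1).
v_2 = A·v_1 = (4, 0).
v_3 = A·v_2 = (0, 3).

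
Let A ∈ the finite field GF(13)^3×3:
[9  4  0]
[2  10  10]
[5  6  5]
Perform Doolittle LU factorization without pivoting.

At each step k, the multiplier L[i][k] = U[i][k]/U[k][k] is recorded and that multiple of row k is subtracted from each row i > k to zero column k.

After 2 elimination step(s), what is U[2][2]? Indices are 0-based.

U[2][2] = 11

Step 1: pivot at (0,0) is 9.
  row1 ← row1 − (6)·row0  ⇒  L[1][0]=6, U row1=(0, 12, 10)
  row2 ← row2 − (2)·row0  ⇒  L[2][0]=2, U row2=(0, 11, 5)
Step 2: pivot at (1,1) is 12.
  row2 ← row2 − (2)·row1  ⇒  L[2][1]=2, U row2=(0, 0, 11)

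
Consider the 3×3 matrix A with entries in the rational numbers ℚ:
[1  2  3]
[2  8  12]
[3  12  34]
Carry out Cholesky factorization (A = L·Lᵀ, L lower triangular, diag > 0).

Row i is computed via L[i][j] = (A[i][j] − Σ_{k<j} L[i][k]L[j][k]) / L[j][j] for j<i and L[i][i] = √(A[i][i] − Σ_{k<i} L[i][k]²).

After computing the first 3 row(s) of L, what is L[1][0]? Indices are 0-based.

L[1][0] = 2

Step 1: L[0][0] = √(1) = 1.
  L[1][0] = (2) / L[0][0] = 2.
Step 2: L[1][1] = √(4) = 2.
  L[2][0] = (3) / L[0][0] = 3.
  L[2][1] = (6) / L[1][1] = 3.
Step 3: L[2][2] = √(16) = 4.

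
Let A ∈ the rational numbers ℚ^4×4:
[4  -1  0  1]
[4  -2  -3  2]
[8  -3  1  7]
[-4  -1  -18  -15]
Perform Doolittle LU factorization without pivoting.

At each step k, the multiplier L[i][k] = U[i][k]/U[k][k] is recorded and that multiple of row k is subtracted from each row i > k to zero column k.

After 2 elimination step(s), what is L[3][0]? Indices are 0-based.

k=0: U[0][0]=4
  eliminate (1,0): mult=1, new row 1: (0, -1, -3, 1); set L[1][0]=1
  eliminate (2,0): mult=2, new row 2: (0, -1, 1, 5); set L[2][0]=2
  eliminate (3,0): mult=-1, new row 3: (0, -2, -18, -14); set L[3][0]=-1
k=1: U[1][1]=-1
  eliminate (2,1): mult=1, new row 2: (0, 0, 4, 4); set L[2][1]=1
  eliminate (3,1): mult=2, new row 3: (0, 0, -12, -16); set L[3][1]=2

L[3][0] = -1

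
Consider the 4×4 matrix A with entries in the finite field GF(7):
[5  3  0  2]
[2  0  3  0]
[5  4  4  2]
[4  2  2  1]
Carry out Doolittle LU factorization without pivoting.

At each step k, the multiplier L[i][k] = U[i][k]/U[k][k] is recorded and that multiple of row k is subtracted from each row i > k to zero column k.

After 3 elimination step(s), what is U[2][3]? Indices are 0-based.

k=0: U[0][0]=5
  eliminate (1,0): mult=6, new row 1: (0, 3, 3, 2); set L[1][0]=6
  eliminate (2,0): mult=1, new row 2: (0, 1, 4, 0); set L[2][0]=1
  eliminate (3,0): mult=5, new row 3: (0, 1, 2, 5); set L[3][0]=5
k=1: U[1][1]=3
  eliminate (2,1): mult=5, new row 2: (0, 0, 3, 4); set L[2][1]=5
  eliminate (3,1): mult=5, new row 3: (0, 0, 1, 2); set L[3][1]=5
k=2: U[2][2]=3
  eliminate (3,2): mult=5, new row 3: (0, 0, 0, 3); set L[3][2]=5

U[2][3] = 4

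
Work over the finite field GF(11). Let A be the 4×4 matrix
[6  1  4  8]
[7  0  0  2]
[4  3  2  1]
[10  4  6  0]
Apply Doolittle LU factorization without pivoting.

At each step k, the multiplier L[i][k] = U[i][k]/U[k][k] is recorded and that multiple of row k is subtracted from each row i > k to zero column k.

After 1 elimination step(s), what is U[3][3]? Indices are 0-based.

U[3][3] = 5

Step 1: pivot at (0,0) is 6.
  row1 ← row1 − (3)·row0  ⇒  L[1][0]=3, U row1=(0, 8, 10, 0)
  row2 ← row2 − (8)·row0  ⇒  L[2][0]=8, U row2=(0, 6, 3, 3)
  row3 ← row3 − (9)·row0  ⇒  L[3][0]=9, U row3=(0, 6, 3, 5)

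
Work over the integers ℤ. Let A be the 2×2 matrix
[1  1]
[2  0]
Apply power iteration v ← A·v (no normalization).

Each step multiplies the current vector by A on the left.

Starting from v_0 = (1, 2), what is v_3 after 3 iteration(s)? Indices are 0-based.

v_0 = (1, 2).
v_1 = A·v_0 = (3, 2).
v_2 = A·v_1 = (5, 6).
v_3 = A·v_2 = (11, 10).

v_3 = (11, 10)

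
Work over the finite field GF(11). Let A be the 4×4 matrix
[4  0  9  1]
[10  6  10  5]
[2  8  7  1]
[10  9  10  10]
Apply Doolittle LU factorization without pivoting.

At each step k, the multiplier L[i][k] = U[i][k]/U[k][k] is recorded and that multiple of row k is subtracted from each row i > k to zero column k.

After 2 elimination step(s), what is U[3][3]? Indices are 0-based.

U[3][3] = 1

k=0: U[0][0]=4
  eliminate (1,0): mult=8, new row 1: (0, 6, 4, 8); set L[1][0]=8
  eliminate (2,0): mult=6, new row 2: (0, 8, 8, 6); set L[2][0]=6
  eliminate (3,0): mult=8, new row 3: (0, 9, 4, 2); set L[3][0]=8
k=1: U[1][1]=6
  eliminate (2,1): mult=5, new row 2: (0, 0, 10, 10); set L[2][1]=5
  eliminate (3,1): mult=7, new row 3: (0, 0, 9, 1); set L[3][1]=7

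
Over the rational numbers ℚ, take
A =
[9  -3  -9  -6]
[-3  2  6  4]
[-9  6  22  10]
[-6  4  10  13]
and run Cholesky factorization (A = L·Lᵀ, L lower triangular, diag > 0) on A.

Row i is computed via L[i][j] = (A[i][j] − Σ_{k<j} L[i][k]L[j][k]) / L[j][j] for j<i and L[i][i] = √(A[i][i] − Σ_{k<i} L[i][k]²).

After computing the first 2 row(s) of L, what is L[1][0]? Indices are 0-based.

L[1][0] = -1

Step 1: L[0][0] = √(9) = 3.
  L[1][0] = (-3) / L[0][0] = -1.
Step 2: L[1][1] = √(1) = 1.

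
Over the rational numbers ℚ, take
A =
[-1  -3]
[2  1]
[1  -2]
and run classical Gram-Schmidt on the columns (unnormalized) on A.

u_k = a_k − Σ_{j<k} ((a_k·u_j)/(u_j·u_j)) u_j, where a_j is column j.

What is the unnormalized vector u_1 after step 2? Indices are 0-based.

u_1 = (-5/2, 0, -5/2)

Step 1: u_0 = a_0 = (-1, 2, 1).
Step 2: u_1 = a_1 − (1/2)·u_0 = (-5/2, 0, -5/2).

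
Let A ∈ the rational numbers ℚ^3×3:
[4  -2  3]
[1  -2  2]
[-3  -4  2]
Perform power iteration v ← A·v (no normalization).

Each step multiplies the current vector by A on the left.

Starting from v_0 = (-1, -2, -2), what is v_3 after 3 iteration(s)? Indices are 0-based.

v_0 = (-1, -2, -2).
v_1 = A·v_0 = (-6, -1, 7).
v_2 = A·v_1 = (-1, 10, 36).
v_3 = A·v_2 = (84, 51, 35).

v_3 = (84, 51, 35)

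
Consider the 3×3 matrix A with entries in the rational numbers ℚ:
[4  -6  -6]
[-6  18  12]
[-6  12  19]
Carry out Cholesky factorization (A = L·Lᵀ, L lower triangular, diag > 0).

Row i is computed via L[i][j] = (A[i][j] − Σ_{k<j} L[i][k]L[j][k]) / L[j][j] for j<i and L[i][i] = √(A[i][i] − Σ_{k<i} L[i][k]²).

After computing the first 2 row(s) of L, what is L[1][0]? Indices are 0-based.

Step 1: L[0][0] = √(4) = 2.
  L[1][0] = (-6) / L[0][0] = -3.
Step 2: L[1][1] = √(9) = 3.

L[1][0] = -3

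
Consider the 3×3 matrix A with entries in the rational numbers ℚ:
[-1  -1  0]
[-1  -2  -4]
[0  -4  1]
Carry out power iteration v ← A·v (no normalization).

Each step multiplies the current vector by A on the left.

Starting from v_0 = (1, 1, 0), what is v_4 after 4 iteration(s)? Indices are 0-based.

v_4 = (114, 551, 252)

v_0 = (1, 1, 0).
v_1 = A·v_0 = (-2, -3, -4).
v_2 = A·v_1 = (5, 24, 8).
v_3 = A·v_2 = (-29, -85, -88).
v_4 = A·v_3 = (114, 551, 252).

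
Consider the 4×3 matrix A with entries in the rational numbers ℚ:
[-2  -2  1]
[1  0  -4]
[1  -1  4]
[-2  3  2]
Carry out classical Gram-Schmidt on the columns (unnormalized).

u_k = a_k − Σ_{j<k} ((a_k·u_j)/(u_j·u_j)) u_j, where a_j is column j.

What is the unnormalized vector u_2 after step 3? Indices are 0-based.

u_2 = (-73/131, -440/131, 590/131, 148/131)

Step 1: u_0 = a_0 = (-2, 1, 1, -2).
Step 2: u_1 = a_1 − (-3/10)·u_0 = (-13/5, 3/10, -7/10, 12/5).
Step 3: u_2 = a_2 − (-3/5)·u_0 − (-18/131)·u_1 = (-73/131, -440/131, 590/131, 148/131).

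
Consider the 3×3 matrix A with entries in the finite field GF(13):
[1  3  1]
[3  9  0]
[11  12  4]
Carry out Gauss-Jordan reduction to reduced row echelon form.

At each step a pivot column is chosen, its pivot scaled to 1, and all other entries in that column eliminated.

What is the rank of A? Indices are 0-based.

rank = 3

[1] R0 /= 1  ⇒  (1, 3, 1)
     R1 -= 3·R0  ⇒  (0, 0, 10)
     R2 -= 11·R0  ⇒  (0, 5, 6)
[2] R1 <-> R2
[2] R1 /= 5  ⇒  (0, 1, 9)
     R0 -= 3·R1  ⇒  (1, 0, 0)
[3] R2 /= 10  ⇒  (0, 0, 1)
     R1 -= 9·R2  ⇒  (0, 1, 0)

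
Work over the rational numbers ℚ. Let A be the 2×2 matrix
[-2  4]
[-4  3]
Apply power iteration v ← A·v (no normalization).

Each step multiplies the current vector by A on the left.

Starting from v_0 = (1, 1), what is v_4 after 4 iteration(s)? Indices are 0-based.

v_4 = (52, 109)

v_0 = (1, 1).
v_1 = A·v_0 = (2, -1).
v_2 = A·v_1 = (-8, -11).
v_3 = A·v_2 = (-28, -1).
v_4 = A·v_3 = (52, 109).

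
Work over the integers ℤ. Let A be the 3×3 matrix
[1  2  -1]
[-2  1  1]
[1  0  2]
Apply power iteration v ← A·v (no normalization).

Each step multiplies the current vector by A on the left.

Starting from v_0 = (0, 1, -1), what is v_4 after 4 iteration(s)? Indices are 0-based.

v_0 = (0, 1, -1).
v_1 = A·v_0 = (3, 0, -2).
v_2 = A·v_1 = (5, -8, -1).
v_3 = A·v_2 = (-10, -19, 3).
v_4 = A·v_3 = (-51, 4, -4).

v_4 = (-51, 4, -4)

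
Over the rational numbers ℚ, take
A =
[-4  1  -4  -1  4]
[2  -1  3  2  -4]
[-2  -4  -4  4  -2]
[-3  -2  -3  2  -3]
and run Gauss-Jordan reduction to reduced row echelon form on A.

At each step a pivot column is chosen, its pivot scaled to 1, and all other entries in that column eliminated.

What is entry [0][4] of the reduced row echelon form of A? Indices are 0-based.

M[0][4] = 27/11

pivot(0,0)=-4: scale R0 → (1, -1/4, 1, 1/4, -1)
  clear (1,0): R1 −= (2)R0 → (0, -1/2, 1, 3/2, -2)
  clear (2,0): R2 −= (-2)R0 → (0, -9/2, -2, 9/2, -4)
  clear (3,0): R3 −= (-3)R0 → (0, -11/4, 0, 11/4, -6)
pivot(1,1)=-1/2: scale R1 → (0, 1, -2, -3, 4)
  clear (0,1): R0 −= (-1/4)R1 → (1, 0, 1/2, -1/2, 0)
  clear (2,1): R2 −= (-9/2)R1 → (0, 0, -11, -9, 14)
  clear (3,1): R3 −= (-11/4)R1 → (0, 0, -11/2, -11/2, 5)
pivot(2,2)=-11: scale R2 → (0, 0, 1, 9/11, -14/11)
  clear (0,2): R0 −= (1/2)R2 → (1, 0, 0, -10/11, 7/11)
  clear (1,2): R1 −= (-2)R2 → (0, 1, 0, -15/11, 16/11)
  clear (3,2): R3 −= (-11/2)R2 → (0, 0, 0, -1, -2)
pivot(3,3)=-1: scale R3 → (0, 0, 0, 1, 2)
  clear (0,3): R0 −= (-10/11)R3 → (1, 0, 0, 0, 27/11)
  clear (1,3): R1 −= (-15/11)R3 → (0, 1, 0, 0, 46/11)
  clear (2,3): R2 −= (9/11)R3 → (0, 0, 1, 0, -32/11)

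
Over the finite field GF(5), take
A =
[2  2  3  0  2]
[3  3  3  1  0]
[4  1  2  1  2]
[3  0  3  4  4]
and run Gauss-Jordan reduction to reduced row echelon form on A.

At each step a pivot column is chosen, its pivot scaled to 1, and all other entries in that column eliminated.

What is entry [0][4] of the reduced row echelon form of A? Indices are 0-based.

M[0][4] = 4

pivot(0,0)=2: scale R0 → (1, 1, 4, 0, 1)
  clear (1,0): R1 −= (3)R0 → (0, 0, 1, 1, 2)
  clear (2,0): R2 −= (4)R0 → (0, 2, 1, 1, 3)
  clear (3,0): R3 −= (3)R0 → (0, 2, 1, 4, 1)
pivot(1,1): swap R1↔R2
pivot(1,1)=2: scale R1 → (0, 1, 3, 3, 4)
  clear (0,1): R0 −= (1)R1 → (1, 0, 1, 2, 2)
  clear (3,1): R3 −= (2)R1 → (0, 0, 0, 3, 3)
pivot(2,2)=1: scale R2 → (0, 0, 1, 1, 2)
  clear (0,2): R0 −= (1)R2 → (1, 0, 0, 1, 0)
  clear (1,2): R1 −= (3)R2 → (0, 1, 0, 0, 3)
pivot(3,3)=3: scale R3 → (0, 0, 0, 1, 1)
  clear (0,3): R0 −= (1)R3 → (1, 0, 0, 0, 4)
  clear (2,3): R2 −= (1)R3 → (0, 0, 1, 0, 1)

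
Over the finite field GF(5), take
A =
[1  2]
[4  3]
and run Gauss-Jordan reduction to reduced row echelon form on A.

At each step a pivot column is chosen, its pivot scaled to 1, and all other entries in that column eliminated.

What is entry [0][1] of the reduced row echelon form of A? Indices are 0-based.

pivot(0,0)=1: scale R0 → (1, 2)
  clear (1,0): R1 −= (4)R0 → (0, 0)
col 1: no nonzero at/below row 1; advance.

M[0][1] = 2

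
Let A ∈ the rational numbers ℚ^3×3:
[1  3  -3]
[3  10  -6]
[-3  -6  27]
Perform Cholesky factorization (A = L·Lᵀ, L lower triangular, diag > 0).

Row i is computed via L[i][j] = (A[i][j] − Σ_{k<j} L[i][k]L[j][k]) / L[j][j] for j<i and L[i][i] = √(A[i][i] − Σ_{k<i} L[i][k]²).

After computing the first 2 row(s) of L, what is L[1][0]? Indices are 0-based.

Step 1: L[0][0] = √(1) = 1.
  L[1][0] = (3) / L[0][0] = 3.
Step 2: L[1][1] = √(1) = 1.

L[1][0] = 3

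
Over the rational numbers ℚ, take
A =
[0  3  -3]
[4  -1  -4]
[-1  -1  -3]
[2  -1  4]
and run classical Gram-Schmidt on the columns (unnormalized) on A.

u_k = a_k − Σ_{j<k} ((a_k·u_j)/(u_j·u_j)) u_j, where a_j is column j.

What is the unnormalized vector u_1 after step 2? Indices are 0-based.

Step 1: u_0 = a_0 = (0, 4, -1, 2).
Step 2: u_1 = a_1 − (-5/21)·u_0 = (3, -1/21, -26/21, -11/21).

u_1 = (3, -1/21, -26/21, -11/21)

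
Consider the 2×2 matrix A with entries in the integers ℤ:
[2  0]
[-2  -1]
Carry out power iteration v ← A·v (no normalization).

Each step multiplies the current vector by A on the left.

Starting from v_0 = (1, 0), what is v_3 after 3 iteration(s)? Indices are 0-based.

v_3 = (8, -6)

v_0 = (1, 0).
v_1 = A·v_0 = (2, -2).
v_2 = A·v_1 = (4, -2).
v_3 = A·v_2 = (8, -6).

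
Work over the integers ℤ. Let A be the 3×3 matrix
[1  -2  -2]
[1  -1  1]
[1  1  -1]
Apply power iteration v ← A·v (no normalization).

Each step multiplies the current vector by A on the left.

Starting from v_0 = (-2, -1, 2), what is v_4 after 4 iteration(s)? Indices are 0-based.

v_0 = (-2, -1, 2).
v_1 = A·v_0 = (-4, 1, -5).
v_2 = A·v_1 = (4, -10, 2).
v_3 = A·v_2 = (20, 16, -8).
v_4 = A·v_3 = (4, -4, 44).

v_4 = (4, -4, 44)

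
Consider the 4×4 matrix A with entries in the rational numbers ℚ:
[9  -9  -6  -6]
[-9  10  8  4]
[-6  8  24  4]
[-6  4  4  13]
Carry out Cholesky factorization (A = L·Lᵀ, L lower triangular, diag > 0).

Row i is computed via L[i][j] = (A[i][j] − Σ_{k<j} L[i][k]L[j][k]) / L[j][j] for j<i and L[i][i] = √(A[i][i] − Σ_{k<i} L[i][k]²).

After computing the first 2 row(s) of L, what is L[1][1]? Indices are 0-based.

L[1][1] = 1

Step 1: L[0][0] = √(9) = 3.
  L[1][0] = (-9) / L[0][0] = -3.
Step 2: L[1][1] = √(1) = 1.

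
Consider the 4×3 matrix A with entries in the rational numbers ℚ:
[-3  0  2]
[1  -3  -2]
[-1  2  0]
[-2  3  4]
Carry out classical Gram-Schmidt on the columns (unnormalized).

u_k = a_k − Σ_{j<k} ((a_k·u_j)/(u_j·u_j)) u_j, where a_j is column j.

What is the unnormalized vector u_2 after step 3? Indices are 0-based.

Step 1: u_0 = a_0 = (-3, 1, -1, -2).
Step 2: u_1 = a_1 − (-11/15)·u_0 = (-11/5, -34/15, 19/15, 23/15).
Step 3: u_2 = a_2 − (-16/15)·u_0 − (94/209)·u_1 = (-4/19, 18/209, -18/11, 246/209).

u_2 = (-4/19, 18/209, -18/11, 246/209)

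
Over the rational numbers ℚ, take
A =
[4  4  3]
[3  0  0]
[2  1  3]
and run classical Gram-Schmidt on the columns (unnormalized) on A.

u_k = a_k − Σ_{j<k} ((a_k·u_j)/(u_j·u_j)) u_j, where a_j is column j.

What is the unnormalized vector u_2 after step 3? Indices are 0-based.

u_2 = (-81/169, -108/169, 324/169)

Step 1: u_0 = a_0 = (4, 3, 2).
Step 2: u_1 = a_1 − (18/29)·u_0 = (44/29, -54/29, -7/29).
Step 3: u_2 = a_2 − (18/29)·u_0 − (111/169)·u_1 = (-81/169, -108/169, 324/169).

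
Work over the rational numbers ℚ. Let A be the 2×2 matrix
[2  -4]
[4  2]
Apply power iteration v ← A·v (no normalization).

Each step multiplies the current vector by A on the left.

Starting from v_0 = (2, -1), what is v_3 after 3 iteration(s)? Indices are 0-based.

v_3 = (-192, 56)

v_0 = (2, -1).
v_1 = A·v_0 = (8, 6).
v_2 = A·v_1 = (-8, 44).
v_3 = A·v_2 = (-192, 56).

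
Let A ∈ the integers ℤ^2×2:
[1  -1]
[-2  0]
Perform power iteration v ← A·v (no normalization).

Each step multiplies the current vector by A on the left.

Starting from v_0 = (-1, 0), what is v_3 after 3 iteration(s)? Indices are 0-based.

v_0 = (-1, 0).
v_1 = A·v_0 = (-1, 2).
v_2 = A·v_1 = (-3, 2).
v_3 = A·v_2 = (-5, 6).

v_3 = (-5, 6)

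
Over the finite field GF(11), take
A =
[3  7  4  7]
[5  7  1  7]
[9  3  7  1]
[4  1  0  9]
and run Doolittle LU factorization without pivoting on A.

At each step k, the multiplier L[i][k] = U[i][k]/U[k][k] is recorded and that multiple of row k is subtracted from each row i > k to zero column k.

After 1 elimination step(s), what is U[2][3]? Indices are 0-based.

k=0: U[0][0]=3
  eliminate (1,0): mult=9, new row 1: (0, 10, 9, 10); set L[1][0]=9
  eliminate (2,0): mult=3, new row 2: (0, 4, 6, 2); set L[2][0]=3
  eliminate (3,0): mult=5, new row 3: (0, 10, 2, 7); set L[3][0]=5

U[2][3] = 2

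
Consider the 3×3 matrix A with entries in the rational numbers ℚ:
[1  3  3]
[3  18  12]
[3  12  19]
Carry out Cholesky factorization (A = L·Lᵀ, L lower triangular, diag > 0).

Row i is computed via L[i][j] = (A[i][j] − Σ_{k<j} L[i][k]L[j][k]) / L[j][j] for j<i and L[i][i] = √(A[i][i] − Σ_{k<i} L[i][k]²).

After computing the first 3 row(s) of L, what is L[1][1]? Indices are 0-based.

Step 1: L[0][0] = √(1) = 1.
  L[1][0] = (3) / L[0][0] = 3.
Step 2: L[1][1] = √(9) = 3.
  L[2][0] = (3) / L[0][0] = 3.
  L[2][1] = (3) / L[1][1] = 1.
Step 3: L[2][2] = √(9) = 3.

L[1][1] = 3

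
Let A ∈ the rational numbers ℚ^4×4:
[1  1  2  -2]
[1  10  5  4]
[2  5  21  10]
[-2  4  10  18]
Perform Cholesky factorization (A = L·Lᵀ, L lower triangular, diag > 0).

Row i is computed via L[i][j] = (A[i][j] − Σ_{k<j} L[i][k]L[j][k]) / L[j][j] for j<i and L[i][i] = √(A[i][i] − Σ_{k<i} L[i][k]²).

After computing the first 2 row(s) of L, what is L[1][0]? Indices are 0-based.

L[1][0] = 1

Step 1: L[0][0] = √(1) = 1.
  L[1][0] = (1) / L[0][0] = 1.
Step 2: L[1][1] = √(9) = 3.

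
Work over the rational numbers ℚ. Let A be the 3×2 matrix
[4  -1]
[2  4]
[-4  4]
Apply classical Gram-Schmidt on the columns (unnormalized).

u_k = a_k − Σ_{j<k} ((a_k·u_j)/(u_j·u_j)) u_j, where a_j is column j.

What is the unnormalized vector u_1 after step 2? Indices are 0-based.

u_1 = (1/3, 14/3, 8/3)

Step 1: u_0 = a_0 = (4, 2, -4).
Step 2: u_1 = a_1 − (-1/3)·u_0 = (1/3, 14/3, 8/3).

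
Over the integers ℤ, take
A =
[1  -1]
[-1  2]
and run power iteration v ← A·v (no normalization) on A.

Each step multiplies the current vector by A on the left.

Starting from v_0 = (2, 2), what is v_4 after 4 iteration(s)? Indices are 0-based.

v_0 = (2, 2).
v_1 = A·v_0 = (0, 2).
v_2 = A·v_1 = (-2, 4).
v_3 = A·v_2 = (-6, 10).
v_4 = A·v_3 = (-16, 26).

v_4 = (-16, 26)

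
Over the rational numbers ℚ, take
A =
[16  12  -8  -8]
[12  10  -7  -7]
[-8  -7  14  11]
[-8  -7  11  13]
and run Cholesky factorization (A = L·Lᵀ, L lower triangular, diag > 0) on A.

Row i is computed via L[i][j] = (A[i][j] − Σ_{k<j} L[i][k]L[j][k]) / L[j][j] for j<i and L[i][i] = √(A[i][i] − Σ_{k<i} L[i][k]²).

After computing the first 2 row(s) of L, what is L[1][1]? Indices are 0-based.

L[1][1] = 1

Step 1: L[0][0] = √(16) = 4.
  L[1][0] = (12) / L[0][0] = 3.
Step 2: L[1][1] = √(1) = 1.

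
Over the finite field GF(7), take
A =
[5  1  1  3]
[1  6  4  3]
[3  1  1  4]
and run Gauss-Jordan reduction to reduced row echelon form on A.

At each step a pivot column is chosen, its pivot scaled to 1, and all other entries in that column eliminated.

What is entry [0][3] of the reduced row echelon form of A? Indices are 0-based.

M[0][3] = 3

[1] R0 /= 5  ⇒  (1, 3, 3, 2)
     R1 -= 1·R0  ⇒  (0, 3, 1, 1)
     R2 -= 3·R0  ⇒  (0, 6, 6, 5)
[2] R1 /= 3  ⇒  (0, 1, 5, 5)
     R0 -= 3·R1  ⇒  (1, 0, 2, 1)
     R2 -= 6·R1  ⇒  (0, 0, 4, 3)
[3] R2 /= 4  ⇒  (0, 0, 1, 6)
     R0 -= 2·R2  ⇒  (1, 0, 0, 3)
     R1 -= 5·R2  ⇒  (0, 1, 0, 3)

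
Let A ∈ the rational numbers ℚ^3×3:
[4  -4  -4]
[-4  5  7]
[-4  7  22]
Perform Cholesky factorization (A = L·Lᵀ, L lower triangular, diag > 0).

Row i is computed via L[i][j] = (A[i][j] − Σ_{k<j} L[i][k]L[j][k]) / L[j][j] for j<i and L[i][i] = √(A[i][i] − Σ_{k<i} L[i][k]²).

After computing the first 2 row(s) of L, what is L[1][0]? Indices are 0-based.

Step 1: L[0][0] = √(4) = 2.
  L[1][0] = (-4) / L[0][0] = -2.
Step 2: L[1][1] = √(1) = 1.

L[1][0] = -2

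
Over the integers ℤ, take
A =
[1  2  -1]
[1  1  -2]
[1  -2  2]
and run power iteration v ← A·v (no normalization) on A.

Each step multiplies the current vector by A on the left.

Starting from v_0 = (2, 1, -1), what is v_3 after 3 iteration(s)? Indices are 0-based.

v_3 = (54, 49, -29)

v_0 = (2, 1, -1).
v_1 = A·v_0 = (5, 5, -2).
v_2 = A·v_1 = (17, 14, -9).
v_3 = A·v_2 = (54, 49, -29).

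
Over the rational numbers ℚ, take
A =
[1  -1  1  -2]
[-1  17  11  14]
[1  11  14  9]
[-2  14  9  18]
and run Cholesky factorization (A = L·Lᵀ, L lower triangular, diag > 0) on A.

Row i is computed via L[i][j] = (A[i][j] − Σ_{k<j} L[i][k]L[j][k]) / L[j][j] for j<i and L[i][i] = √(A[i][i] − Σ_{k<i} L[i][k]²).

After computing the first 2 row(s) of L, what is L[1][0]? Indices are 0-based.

Step 1: L[0][0] = √(1) = 1.
  L[1][0] = (-1) / L[0][0] = -1.
Step 2: L[1][1] = √(16) = 4.

L[1][0] = -1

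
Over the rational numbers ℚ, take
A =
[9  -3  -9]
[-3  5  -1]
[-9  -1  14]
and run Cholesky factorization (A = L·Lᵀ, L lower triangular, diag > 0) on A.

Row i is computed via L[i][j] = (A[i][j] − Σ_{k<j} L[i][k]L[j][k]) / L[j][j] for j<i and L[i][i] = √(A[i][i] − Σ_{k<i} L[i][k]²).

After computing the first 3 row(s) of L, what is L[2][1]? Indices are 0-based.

L[2][1] = -2

Step 1: L[0][0] = √(9) = 3.
  L[1][0] = (-3) / L[0][0] = -1.
Step 2: L[1][1] = √(4) = 2.
  L[2][0] = (-9) / L[0][0] = -3.
  L[2][1] = (-4) / L[1][1] = -2.
Step 3: L[2][2] = √(1) = 1.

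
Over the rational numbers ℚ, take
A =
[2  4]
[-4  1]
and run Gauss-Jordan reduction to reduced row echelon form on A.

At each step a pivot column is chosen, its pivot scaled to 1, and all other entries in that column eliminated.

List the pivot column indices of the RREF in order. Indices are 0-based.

pivot columns: 0, 1

pivot(0,0)=2: scale R0 → (1, 2)
  clear (1,0): R1 −= (-4)R0 → (0, 9)
pivot(1,1)=9: scale R1 → (0, 1)
  clear (0,1): R0 −= (2)R1 → (1, 0)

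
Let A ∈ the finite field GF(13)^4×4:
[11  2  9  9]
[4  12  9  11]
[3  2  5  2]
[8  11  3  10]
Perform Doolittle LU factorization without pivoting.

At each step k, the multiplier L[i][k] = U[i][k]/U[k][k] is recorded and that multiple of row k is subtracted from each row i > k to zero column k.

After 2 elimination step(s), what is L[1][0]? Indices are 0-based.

[col 0] pivot 11
  R1 -= 11*R0 → (0, 3, 1, 3)  (L[1][0] := 11)
  R2 -= 5*R0 → (0, 5, 12, 9)  (L[2][0] := 5)
  R3 -= 9*R0 → (0, 6, 0, 7)  (L[3][0] := 9)
[col 1] pivot 3
  R2 -= 6*R1 → (0, 0, 6, 4)  (L[2][1] := 6)
  R3 -= 2*R1 → (0, 0, 11, 1)  (L[3][1] := 2)

L[1][0] = 11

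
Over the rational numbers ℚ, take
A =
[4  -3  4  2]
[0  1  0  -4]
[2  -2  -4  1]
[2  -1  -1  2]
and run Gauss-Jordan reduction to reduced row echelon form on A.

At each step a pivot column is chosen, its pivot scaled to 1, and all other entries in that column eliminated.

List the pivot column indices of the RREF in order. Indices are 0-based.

pivot columns: 0, 1, 2, 3

[1] R0 /= 4  ⇒  (1, -3/4, 1, 1/2)
     R2 -= 2·R0  ⇒  (0, -1/2, -6, 0)
     R3 -= 2·R0  ⇒  (0, 1/2, -3, 1)
[2] R1 /= 1  ⇒  (0, 1, 0, -4)
     R0 -= -3/4·R1  ⇒  (1, 0, 1, -5/2)
     R2 -= -1/2·R1  ⇒  (0, 0, -6, -2)
     R3 -= 1/2·R1  ⇒  (0, 0, -3, 3)
[3] R2 /= -6  ⇒  (0, 0, 1, 1/3)
     R0 -= 1·R2  ⇒  (1, 0, 0, -17/6)
     R3 -= -3·R2  ⇒  (0, 0, 0, 4)
[4] R3 /= 4  ⇒  (0, 0, 0, 1)
     R0 -= -17/6·R3  ⇒  (1, 0, 0, 0)
     R1 -= -4·R3  ⇒  (0, 1, 0, 0)
     R2 -= 1/3·R3  ⇒  (0, 0, 1, 0)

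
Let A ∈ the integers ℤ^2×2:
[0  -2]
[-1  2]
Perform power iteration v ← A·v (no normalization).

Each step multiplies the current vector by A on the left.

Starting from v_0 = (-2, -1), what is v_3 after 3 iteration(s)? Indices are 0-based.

v_3 = (4, -4)

v_0 = (-2, -1).
v_1 = A·v_0 = (2, 0).
v_2 = A·v_1 = (0, -2).
v_3 = A·v_2 = (4, -4).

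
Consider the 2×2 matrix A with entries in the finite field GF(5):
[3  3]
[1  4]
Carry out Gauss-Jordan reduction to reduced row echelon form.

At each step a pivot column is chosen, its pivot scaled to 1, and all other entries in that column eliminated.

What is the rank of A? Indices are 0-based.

rank = 2

step 1: normalize row 0 (÷3) = (1, 1)
  row 1: subtract 1×row0 = (0, 3)
step 2: normalize row 1 (÷3) = (0, 1)
  row 0: subtract 1×row1 = (1, 0)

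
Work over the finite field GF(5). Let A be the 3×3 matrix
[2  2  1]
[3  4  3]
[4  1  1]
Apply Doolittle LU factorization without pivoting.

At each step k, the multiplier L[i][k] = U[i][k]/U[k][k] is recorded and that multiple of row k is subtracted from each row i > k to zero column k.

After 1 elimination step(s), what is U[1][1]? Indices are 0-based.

Step 1: pivot at (0,0) is 2.
  row1 ← row1 − (4)·row0  ⇒  L[1][0]=4, U row1=(0, 1, 4)
  row2 ← row2 − (2)·row0  ⇒  L[2][0]=2, U row2=(0, 2, 4)

U[1][1] = 1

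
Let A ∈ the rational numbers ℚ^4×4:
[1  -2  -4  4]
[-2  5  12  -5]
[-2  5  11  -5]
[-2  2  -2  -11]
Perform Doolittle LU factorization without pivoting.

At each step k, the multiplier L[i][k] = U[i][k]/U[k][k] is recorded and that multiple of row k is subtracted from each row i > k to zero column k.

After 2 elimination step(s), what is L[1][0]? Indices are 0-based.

L[1][0] = -2

k=0: U[0][0]=1
  eliminate (1,0): mult=-2, new row 1: (0, 1, 4, 3); set L[1][0]=-2
  eliminate (2,0): mult=-2, new row 2: (0, 1, 3, 3); set L[2][0]=-2
  eliminate (3,0): mult=-2, new row 3: (0, -2, -10, -3); set L[3][0]=-2
k=1: U[1][1]=1
  eliminate (2,1): mult=1, new row 2: (0, 0, -1, 0); set L[2][1]=1
  eliminate (3,1): mult=-2, new row 3: (0, 0, -2, 3); set L[3][1]=-2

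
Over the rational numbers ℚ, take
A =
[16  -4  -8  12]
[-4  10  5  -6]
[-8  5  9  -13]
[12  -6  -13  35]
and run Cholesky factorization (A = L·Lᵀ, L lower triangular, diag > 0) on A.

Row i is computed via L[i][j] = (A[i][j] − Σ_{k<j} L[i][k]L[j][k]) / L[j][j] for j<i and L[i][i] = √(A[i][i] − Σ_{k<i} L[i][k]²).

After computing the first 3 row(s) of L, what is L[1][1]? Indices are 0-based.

Step 1: L[0][0] = √(16) = 4.
  L[1][0] = (-4) / L[0][0] = -1.
Step 2: L[1][1] = √(9) = 3.
  L[2][0] = (-8) / L[0][0] = -2.
  L[2][1] = (3) / L[1][1] = 1.
Step 3: L[2][2] = √(4) = 2.

L[1][1] = 3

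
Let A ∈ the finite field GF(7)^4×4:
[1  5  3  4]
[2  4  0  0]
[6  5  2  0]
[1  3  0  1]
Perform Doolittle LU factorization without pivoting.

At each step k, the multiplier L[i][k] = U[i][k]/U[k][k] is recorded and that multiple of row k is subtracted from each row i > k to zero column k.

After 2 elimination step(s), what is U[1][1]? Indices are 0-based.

Step 1: pivot at (0,0) is 1.
  row1 ← row1 − (2)·row0  ⇒  L[1][0]=2, U row1=(0, 1, 1, 6)
  row2 ← row2 − (6)·row0  ⇒  L[2][0]=6, U row2=(0, 3, 5, 4)
  row3 ← row3 − (1)·row0  ⇒  L[3][0]=1, U row3=(0, 5, 4, 4)
Step 2: pivot at (1,1) is 1.
  row2 ← row2 − (3)·row1  ⇒  L[2][1]=3, U row2=(0, 0, 2, 0)
  row3 ← row3 − (5)·row1  ⇒  L[3][1]=5, U row3=(0, 0, 6, 2)

U[1][1] = 1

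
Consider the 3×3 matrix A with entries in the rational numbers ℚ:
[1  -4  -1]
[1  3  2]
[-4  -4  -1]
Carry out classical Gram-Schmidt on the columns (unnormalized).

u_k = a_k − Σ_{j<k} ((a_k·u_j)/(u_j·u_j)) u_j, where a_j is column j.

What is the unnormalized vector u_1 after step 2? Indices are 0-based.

Step 1: u_0 = a_0 = (1, 1, -4).
Step 2: u_1 = a_1 − (5/6)·u_0 = (-29/6, 13/6, -2/3).

u_1 = (-29/6, 13/6, -2/3)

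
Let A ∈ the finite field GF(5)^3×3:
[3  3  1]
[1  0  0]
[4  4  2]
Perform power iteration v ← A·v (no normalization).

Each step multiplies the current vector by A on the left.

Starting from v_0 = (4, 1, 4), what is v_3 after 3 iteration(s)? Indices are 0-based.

v_3 = (1, 2, 0)

v_0 = (4, 1, 4).
v_1 = A·v_0 = (4, 4, 3).
v_2 = A·v_1 = (2, 4, 3).
v_3 = A·v_2 = (1, 2, 0).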